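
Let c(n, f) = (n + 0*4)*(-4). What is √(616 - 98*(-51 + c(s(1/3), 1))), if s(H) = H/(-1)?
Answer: 5*√1974/3 ≈ 74.050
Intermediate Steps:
s(H) = -H (s(H) = H*(-1) = -H)
c(n, f) = -4*n (c(n, f) = (n + 0)*(-4) = n*(-4) = -4*n)
√(616 - 98*(-51 + c(s(1/3), 1))) = √(616 - 98*(-51 - (-4)/3)) = √(616 - 98*(-51 - 4*(-⅓))) = √(616 - 98*(-51 + 4/3)) = √(616 - 98*(-149/3)) = √(616 + 14602/3) = √(16450/3) = 5*√1974/3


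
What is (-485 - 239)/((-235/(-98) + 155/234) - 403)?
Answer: 2075346/1146427 ≈ 1.8103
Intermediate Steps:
(-485 - 239)/((-235/(-98) + 155/234) - 403) = -724/((-235*(-1/98) + 155*(1/234)) - 403) = -724/((235/98 + 155/234) - 403) = -724/(17545/5733 - 403) = -724/(-2292854/5733) = -724*(-5733/2292854) = 2075346/1146427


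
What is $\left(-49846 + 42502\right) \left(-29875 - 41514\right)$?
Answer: $524280816$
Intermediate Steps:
$\left(-49846 + 42502\right) \left(-29875 - 41514\right) = \left(-7344\right) \left(-71389\right) = 524280816$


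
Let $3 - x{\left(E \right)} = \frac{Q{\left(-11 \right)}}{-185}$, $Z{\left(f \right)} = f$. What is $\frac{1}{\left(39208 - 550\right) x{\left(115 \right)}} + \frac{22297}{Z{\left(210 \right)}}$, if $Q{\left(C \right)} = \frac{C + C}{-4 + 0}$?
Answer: $\frac{53680797347}{505582210} \approx 106.18$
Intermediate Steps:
$Q{\left(C \right)} = - \frac{C}{2}$ ($Q{\left(C \right)} = \frac{2 C}{-4} = 2 C \left(- \frac{1}{4}\right) = - \frac{C}{2}$)
$x{\left(E \right)} = \frac{1121}{370}$ ($x{\left(E \right)} = 3 - \frac{\left(- \frac{1}{2}\right) \left(-11\right)}{-185} = 3 - \frac{11}{2} \left(- \frac{1}{185}\right) = 3 - - \frac{11}{370} = 3 + \frac{11}{370} = \frac{1121}{370}$)
$\frac{1}{\left(39208 - 550\right) x{\left(115 \right)}} + \frac{22297}{Z{\left(210 \right)}} = \frac{1}{\left(39208 - 550\right) \frac{1121}{370}} + \frac{22297}{210} = \frac{1}{38658} \cdot \frac{370}{1121} + 22297 \cdot \frac{1}{210} = \frac{1}{38658} \cdot \frac{370}{1121} + \frac{22297}{210} = \frac{185}{21667809} + \frac{22297}{210} = \frac{53680797347}{505582210}$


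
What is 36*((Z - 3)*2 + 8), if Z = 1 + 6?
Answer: 576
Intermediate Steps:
Z = 7
36*((Z - 3)*2 + 8) = 36*((7 - 3)*2 + 8) = 36*(4*2 + 8) = 36*(8 + 8) = 36*16 = 576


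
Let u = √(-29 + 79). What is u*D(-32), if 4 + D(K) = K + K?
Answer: -340*√2 ≈ -480.83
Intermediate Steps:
D(K) = -4 + 2*K (D(K) = -4 + (K + K) = -4 + 2*K)
u = 5*√2 (u = √50 = 5*√2 ≈ 7.0711)
u*D(-32) = (5*√2)*(-4 + 2*(-32)) = (5*√2)*(-4 - 64) = (5*√2)*(-68) = -340*√2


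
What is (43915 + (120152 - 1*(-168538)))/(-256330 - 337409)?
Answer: -332605/593739 ≈ -0.56019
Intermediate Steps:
(43915 + (120152 - 1*(-168538)))/(-256330 - 337409) = (43915 + (120152 + 168538))/(-593739) = (43915 + 288690)*(-1/593739) = 332605*(-1/593739) = -332605/593739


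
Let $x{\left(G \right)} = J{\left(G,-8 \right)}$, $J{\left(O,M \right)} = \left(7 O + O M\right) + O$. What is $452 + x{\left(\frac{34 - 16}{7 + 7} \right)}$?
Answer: $452$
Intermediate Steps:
$J{\left(O,M \right)} = 8 O + M O$ ($J{\left(O,M \right)} = \left(7 O + M O\right) + O = 8 O + M O$)
$x{\left(G \right)} = 0$ ($x{\left(G \right)} = G \left(8 - 8\right) = G 0 = 0$)
$452 + x{\left(\frac{34 - 16}{7 + 7} \right)} = 452 + 0 = 452$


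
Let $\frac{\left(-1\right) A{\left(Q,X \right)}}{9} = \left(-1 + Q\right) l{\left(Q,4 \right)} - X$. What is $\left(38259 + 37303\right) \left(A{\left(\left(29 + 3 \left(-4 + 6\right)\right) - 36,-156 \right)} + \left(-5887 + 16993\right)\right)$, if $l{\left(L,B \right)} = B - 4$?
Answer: $733102524$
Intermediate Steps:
$l{\left(L,B \right)} = -4 + B$ ($l{\left(L,B \right)} = B - 4 = -4 + B$)
$A{\left(Q,X \right)} = 9 X$ ($A{\left(Q,X \right)} = - 9 \left(\left(-1 + Q\right) \left(-4 + 4\right) - X\right) = - 9 \left(\left(-1 + Q\right) 0 - X\right) = - 9 \left(0 - X\right) = - 9 \left(- X\right) = 9 X$)
$\left(38259 + 37303\right) \left(A{\left(\left(29 + 3 \left(-4 + 6\right)\right) - 36,-156 \right)} + \left(-5887 + 16993\right)\right) = \left(38259 + 37303\right) \left(9 \left(-156\right) + \left(-5887 + 16993\right)\right) = 75562 \left(-1404 + 11106\right) = 75562 \cdot 9702 = 733102524$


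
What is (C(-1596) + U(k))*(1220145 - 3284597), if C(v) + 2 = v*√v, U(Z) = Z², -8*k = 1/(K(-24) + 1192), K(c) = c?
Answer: 90123998371823/21827584 + 6589730784*I*√399 ≈ 4.1289e+6 + 1.3163e+11*I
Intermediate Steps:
k = -1/9344 (k = -1/(8*(-24 + 1192)) = -⅛/1168 = -⅛*1/1168 = -1/9344 ≈ -0.00010702)
C(v) = -2 + v^(3/2) (C(v) = -2 + v*√v = -2 + v^(3/2))
(C(-1596) + U(k))*(1220145 - 3284597) = ((-2 + (-1596)^(3/2)) + (-1/9344)²)*(1220145 - 3284597) = ((-2 - 3192*I*√399) + 1/87310336)*(-2064452) = (-174620671/87310336 - 3192*I*√399)*(-2064452) = 90123998371823/21827584 + 6589730784*I*√399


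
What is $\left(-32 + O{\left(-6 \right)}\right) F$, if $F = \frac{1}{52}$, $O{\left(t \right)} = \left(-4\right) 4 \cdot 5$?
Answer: $- \frac{28}{13} \approx -2.1538$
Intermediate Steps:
$O{\left(t \right)} = -80$ ($O{\left(t \right)} = \left(-16\right) 5 = -80$)
$F = \frac{1}{52} \approx 0.019231$
$\left(-32 + O{\left(-6 \right)}\right) F = \left(-32 - 80\right) \frac{1}{52} = \left(-112\right) \frac{1}{52} = - \frac{28}{13}$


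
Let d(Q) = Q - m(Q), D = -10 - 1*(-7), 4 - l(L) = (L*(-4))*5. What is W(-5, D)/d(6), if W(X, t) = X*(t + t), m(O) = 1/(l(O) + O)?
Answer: 3900/779 ≈ 5.0064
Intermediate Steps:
l(L) = 4 + 20*L (l(L) = 4 - L*(-4)*5 = 4 - (-4*L)*5 = 4 - (-20)*L = 4 + 20*L)
m(O) = 1/(4 + 21*O) (m(O) = 1/((4 + 20*O) + O) = 1/(4 + 21*O))
D = -3 (D = -10 + 7 = -3)
d(Q) = Q - 1/(4 + 21*Q)
W(X, t) = 2*X*t (W(X, t) = X*(2*t) = 2*X*t)
W(-5, D)/d(6) = (2*(-5)*(-3))/(((-1 + 6*(4 + 21*6))/(4 + 21*6))) = 30/(((-1 + 6*(4 + 126))/(4 + 126))) = 30/(((-1 + 6*130)/130)) = 30/(((-1 + 780)/130)) = 30/(((1/130)*779)) = 30/(779/130) = 30*(130/779) = 3900/779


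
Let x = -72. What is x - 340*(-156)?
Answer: 52968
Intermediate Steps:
x - 340*(-156) = -72 - 340*(-156) = -72 + 53040 = 52968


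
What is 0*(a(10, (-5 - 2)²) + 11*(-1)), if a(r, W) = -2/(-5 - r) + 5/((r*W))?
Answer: 0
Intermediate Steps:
a(r, W) = -2/(-5 - r) + 5/(W*r) (a(r, W) = -2/(-5 - r) + 5/((W*r)) = -2/(-5 - r) + 5*(1/(W*r)) = -2/(-5 - r) + 5/(W*r))
0*(a(10, (-5 - 2)²) + 11*(-1)) = 0*((25 + 5*10 + 2*(-5 - 2)²*10)/((-5 - 2)²*10*(5 + 10)) + 11*(-1)) = 0*((⅒)*(25 + 50 + 2*(-7)²*10)/((-7)²*15) - 11) = 0*((⅒)*(1/15)*(25 + 50 + 2*49*10)/49 - 11) = 0*((1/49)*(⅒)*(1/15)*(25 + 50 + 980) - 11) = 0*((1/49)*(⅒)*(1/15)*1055 - 11) = 0*(211/1470 - 11) = 0*(-15959/1470) = 0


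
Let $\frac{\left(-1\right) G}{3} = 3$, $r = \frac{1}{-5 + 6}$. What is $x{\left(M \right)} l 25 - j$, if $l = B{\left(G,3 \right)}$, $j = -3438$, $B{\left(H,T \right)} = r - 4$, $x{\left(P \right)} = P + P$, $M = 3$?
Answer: $2988$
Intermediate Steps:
$r = 1$ ($r = 1^{-1} = 1$)
$x{\left(P \right)} = 2 P$
$G = -9$ ($G = \left(-3\right) 3 = -9$)
$B{\left(H,T \right)} = -3$ ($B{\left(H,T \right)} = 1 - 4 = -3$)
$l = -3$
$x{\left(M \right)} l 25 - j = 2 \cdot 3 \left(-3\right) 25 - -3438 = 6 \left(-3\right) 25 + 3438 = \left(-18\right) 25 + 3438 = -450 + 3438 = 2988$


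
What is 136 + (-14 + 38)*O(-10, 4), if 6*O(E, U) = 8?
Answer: 168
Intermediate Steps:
O(E, U) = 4/3 (O(E, U) = (⅙)*8 = 4/3)
136 + (-14 + 38)*O(-10, 4) = 136 + (-14 + 38)*(4/3) = 136 + 24*(4/3) = 136 + 32 = 168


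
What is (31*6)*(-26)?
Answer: -4836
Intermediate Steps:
(31*6)*(-26) = 186*(-26) = -4836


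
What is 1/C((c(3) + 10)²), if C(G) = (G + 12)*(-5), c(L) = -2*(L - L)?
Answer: -1/560 ≈ -0.0017857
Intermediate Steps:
c(L) = 0 (c(L) = -2*0 = 0)
C(G) = -60 - 5*G (C(G) = (12 + G)*(-5) = -60 - 5*G)
1/C((c(3) + 10)²) = 1/(-60 - 5*(0 + 10)²) = 1/(-60 - 5*10²) = 1/(-60 - 5*100) = 1/(-60 - 500) = 1/(-560) = -1/560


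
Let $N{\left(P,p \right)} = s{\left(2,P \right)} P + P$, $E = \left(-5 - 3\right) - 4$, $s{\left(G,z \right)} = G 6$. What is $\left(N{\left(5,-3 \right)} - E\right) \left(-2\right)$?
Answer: $-154$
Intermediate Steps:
$s{\left(G,z \right)} = 6 G$
$E = -12$ ($E = -8 - 4 = -12$)
$N{\left(P,p \right)} = 13 P$ ($N{\left(P,p \right)} = 6 \cdot 2 P + P = 12 P + P = 13 P$)
$\left(N{\left(5,-3 \right)} - E\right) \left(-2\right) = \left(13 \cdot 5 - -12\right) \left(-2\right) = \left(65 + 12\right) \left(-2\right) = 77 \left(-2\right) = -154$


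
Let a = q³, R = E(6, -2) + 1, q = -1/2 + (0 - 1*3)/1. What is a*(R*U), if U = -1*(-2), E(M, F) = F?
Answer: 343/4 ≈ 85.750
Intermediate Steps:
q = -7/2 (q = -1*½ + (0 - 3)*1 = -½ - 3*1 = -½ - 3 = -7/2 ≈ -3.5000)
U = 2
R = -1 (R = -2 + 1 = -1)
a = -343/8 (a = (-7/2)³ = -343/8 ≈ -42.875)
a*(R*U) = -(-343)*2/8 = -343/8*(-2) = 343/4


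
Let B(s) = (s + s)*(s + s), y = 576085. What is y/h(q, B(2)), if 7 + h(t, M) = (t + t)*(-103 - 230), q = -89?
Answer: 576085/59267 ≈ 9.7202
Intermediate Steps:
B(s) = 4*s² (B(s) = (2*s)*(2*s) = 4*s²)
h(t, M) = -7 - 666*t (h(t, M) = -7 + (t + t)*(-103 - 230) = -7 + (2*t)*(-333) = -7 - 666*t)
y/h(q, B(2)) = 576085/(-7 - 666*(-89)) = 576085/(-7 + 59274) = 576085/59267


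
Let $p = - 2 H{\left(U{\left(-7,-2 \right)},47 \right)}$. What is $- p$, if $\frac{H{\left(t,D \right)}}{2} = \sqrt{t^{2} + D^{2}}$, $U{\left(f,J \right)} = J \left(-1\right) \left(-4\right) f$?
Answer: $4 \sqrt{5345} \approx 292.44$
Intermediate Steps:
$U{\left(f,J \right)} = 4 J f$ ($U{\left(f,J \right)} = J 4 f = 4 J f$)
$H{\left(t,D \right)} = 2 \sqrt{D^{2} + t^{2}}$ ($H{\left(t,D \right)} = 2 \sqrt{t^{2} + D^{2}} = 2 \sqrt{D^{2} + t^{2}}$)
$p = - 4 \sqrt{5345}$ ($p = - 2 \cdot 2 \sqrt{47^{2} + \left(4 \left(-2\right) \left(-7\right)\right)^{2}} = - 2 \cdot 2 \sqrt{2209 + 56^{2}} = - 2 \cdot 2 \sqrt{2209 + 3136} = - 2 \cdot 2 \sqrt{5345} = - 4 \sqrt{5345} \approx -292.44$)
$- p = - \left(-4\right) \sqrt{5345} = 4 \sqrt{5345}$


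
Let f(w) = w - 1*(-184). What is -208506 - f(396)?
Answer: -209086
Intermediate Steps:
f(w) = 184 + w (f(w) = w + 184 = 184 + w)
-208506 - f(396) = -208506 - (184 + 396) = -208506 - 1*580 = -208506 - 580 = -209086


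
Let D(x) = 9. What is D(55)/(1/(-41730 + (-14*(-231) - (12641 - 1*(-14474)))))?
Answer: -590499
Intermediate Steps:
D(55)/(1/(-41730 + (-14*(-231) - (12641 - 1*(-14474))))) = 9/(1/(-41730 + (-14*(-231) - (12641 - 1*(-14474))))) = 9/(1/(-41730 + (3234 - (12641 + 14474)))) = 9/(1/(-41730 + (3234 - 1*27115))) = 9/(1/(-41730 + (3234 - 27115))) = 9/(1/(-41730 - 23881)) = 9/(1/(-65611)) = 9/(-1/65611) = 9*(-65611) = -590499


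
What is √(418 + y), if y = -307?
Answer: √111 ≈ 10.536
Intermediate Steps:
√(418 + y) = √(418 - 307) = √111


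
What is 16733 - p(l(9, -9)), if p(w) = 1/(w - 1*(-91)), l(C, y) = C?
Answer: 1673299/100 ≈ 16733.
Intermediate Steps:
p(w) = 1/(91 + w) (p(w) = 1/(w + 91) = 1/(91 + w))
16733 - p(l(9, -9)) = 16733 - 1/(91 + 9) = 16733 - 1/100 = 1673299/100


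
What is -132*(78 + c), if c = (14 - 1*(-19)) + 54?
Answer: -21780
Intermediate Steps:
c = 87 (c = (14 + 19) + 54 = 33 + 54 = 87)
-132*(78 + c) = -132*(78 + 87) = -132*165 = -21780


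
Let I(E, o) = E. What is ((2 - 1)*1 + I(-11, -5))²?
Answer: 100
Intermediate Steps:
((2 - 1)*1 + I(-11, -5))² = ((2 - 1)*1 - 11)² = (1*1 - 11)² = (1 - 11)² = (-10)² = 100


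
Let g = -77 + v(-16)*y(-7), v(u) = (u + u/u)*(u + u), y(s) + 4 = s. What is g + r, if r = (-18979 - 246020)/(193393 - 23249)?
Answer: -911726407/170144 ≈ -5358.6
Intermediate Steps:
y(s) = -4 + s
v(u) = 2*u*(1 + u) (v(u) = (u + 1)*(2*u) = (1 + u)*(2*u) = 2*u*(1 + u))
r = -264999/170144 ≈ -1.5575
g = -5357 (g = -77 + (2*(-16)*(1 - 16))*(-4 - 7) = -77 + (2*(-16)*(-15))*(-11) = -77 + 480*(-11) = -77 - 5280 = -5357)
g + r = -5357 - 264999/170144 = -911726407/170144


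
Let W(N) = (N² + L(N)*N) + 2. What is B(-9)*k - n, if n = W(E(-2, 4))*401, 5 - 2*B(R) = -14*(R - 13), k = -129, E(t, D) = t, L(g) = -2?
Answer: 31067/2 ≈ 15534.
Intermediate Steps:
W(N) = 2 + N² - 2*N (W(N) = (N² - 2*N) + 2 = 2 + N² - 2*N)
B(R) = -177/2 + 7*R (B(R) = 5/2 - (-7)*(R - 13) = 5/2 - (-7)*(-13 + R) = 5/2 - (182 - 14*R)/2 = 5/2 + (-91 + 7*R) = -177/2 + 7*R)
n = 4010 (n = (2 + (-2)² - 2*(-2))*401 = (2 + 4 + 4)*401 = 10*401 = 4010)
B(-9)*k - n = (-177/2 + 7*(-9))*(-129) - 1*4010 = (-177/2 - 63)*(-129) - 4010 = -303/2*(-129) - 4010 = 39087/2 - 4010 = 31067/2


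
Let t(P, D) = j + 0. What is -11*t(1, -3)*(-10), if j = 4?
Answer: 440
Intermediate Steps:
t(P, D) = 4 (t(P, D) = 4 + 0 = 4)
-11*t(1, -3)*(-10) = -11*4*(-10) = -44*(-10) = 440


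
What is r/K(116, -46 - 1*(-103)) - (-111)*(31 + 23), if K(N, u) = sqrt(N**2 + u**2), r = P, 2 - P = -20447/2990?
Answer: 5994 + 1149*sqrt(16705)/2171650 ≈ 5994.1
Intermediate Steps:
P = 1149/130 (P = 2 - (-20447)/2990 = 2 - 1*(-889/130) = 2 + 889/130 = 1149/130 ≈ 8.8385)
r = 1149/130 ≈ 8.8385
r/K(116, -46 - 1*(-103)) - (-111)*(31 + 23) = 1149/(130*(sqrt(116**2 + (-46 - 1*(-103))**2))) - (-111)*(31 + 23) = 1149/(130*(sqrt(13456 + (-46 + 103)**2))) - (-111)*54 = 1149/(130*(sqrt(13456 + 57**2))) - 1*(-5994) = 1149/(130*(sqrt(13456 + 3249))) + 5994 = 1149/(130*(sqrt(16705))) + 5994 = 1149*(sqrt(16705)/16705)/130 + 5994 = 1149*sqrt(16705)/2171650 + 5994 = 5994 + 1149*sqrt(16705)/2171650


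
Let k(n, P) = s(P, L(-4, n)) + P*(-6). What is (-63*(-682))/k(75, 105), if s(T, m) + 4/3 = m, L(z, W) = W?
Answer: -128898/1669 ≈ -77.231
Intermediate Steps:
s(T, m) = -4/3 + m
k(n, P) = -4/3 + n - 6*P (k(n, P) = (-4/3 + n) + P*(-6) = (-4/3 + n) - 6*P = -4/3 + n - 6*P)
(-63*(-682))/k(75, 105) = (-63*(-682))/(-4/3 + 75 - 6*105) = 42966/(-4/3 + 75 - 630) = 42966/(-1669/3) = 42966*(-3/1669) = -128898/1669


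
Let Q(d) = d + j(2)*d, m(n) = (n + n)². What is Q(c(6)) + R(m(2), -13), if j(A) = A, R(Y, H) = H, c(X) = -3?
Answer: -22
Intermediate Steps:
m(n) = 4*n² (m(n) = (2*n)² = 4*n²)
Q(d) = 3*d (Q(d) = d + 2*d = 3*d)
Q(c(6)) + R(m(2), -13) = 3*(-3) - 13 = -9 - 13 = -22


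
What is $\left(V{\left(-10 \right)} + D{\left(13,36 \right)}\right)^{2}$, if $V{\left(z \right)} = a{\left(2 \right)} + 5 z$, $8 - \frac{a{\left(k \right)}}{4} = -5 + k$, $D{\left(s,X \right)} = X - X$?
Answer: $36$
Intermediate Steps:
$D{\left(s,X \right)} = 0$
$a{\left(k \right)} = 52 - 4 k$ ($a{\left(k \right)} = 32 - 4 \left(-5 + k\right) = 32 - \left(-20 + 4 k\right) = 52 - 4 k$)
$V{\left(z \right)} = 44 + 5 z$ ($V{\left(z \right)} = \left(52 - 8\right) + 5 z = 44 + 5 z$)
$\left(V{\left(-10 \right)} + D{\left(13,36 \right)}\right)^{2} = \left(\left(44 + 5 \left(-10\right)\right) + 0\right)^{2} = \left(\left(44 - 50\right) + 0\right)^{2} = \left(-6 + 0\right)^{2} = \left(-6\right)^{2} = 36$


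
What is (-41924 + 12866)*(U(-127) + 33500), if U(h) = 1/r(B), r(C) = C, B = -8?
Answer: -3893757471/4 ≈ -9.7344e+8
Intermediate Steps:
U(h) = -1/8 (U(h) = 1/(-8) = -1/8)
(-41924 + 12866)*(U(-127) + 33500) = (-41924 + 12866)*(-1/8 + 33500) = -29058*267999/8 = -3893757471/4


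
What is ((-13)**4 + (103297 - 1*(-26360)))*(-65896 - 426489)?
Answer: -77904169930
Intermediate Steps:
((-13)**4 + (103297 - 1*(-26360)))*(-65896 - 426489) = (28561 + (103297 + 26360))*(-492385) = (28561 + 129657)*(-492385) = 158218*(-492385) = -77904169930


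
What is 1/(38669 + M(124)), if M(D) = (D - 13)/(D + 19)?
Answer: 143/5529778 ≈ 2.5860e-5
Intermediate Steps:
M(D) = (-13 + D)/(19 + D)
1/(38669 + M(124)) = 1/(38669 + (-13 + 124)/(19 + 124)) = 1/(38669 + 111/143) = 1/(5529778/143) = 143/5529778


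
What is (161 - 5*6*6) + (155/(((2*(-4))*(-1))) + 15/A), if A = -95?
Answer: 33/152 ≈ 0.21711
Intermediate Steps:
(161 - 5*6*6) + (155/(((2*(-4))*(-1))) + 15/A) = (161 - 5*6*6) + (155/(((2*(-4))*(-1))) + 15/(-95)) = (161 - 30*6) + (155/((-8*(-1))) + 15*(-1/95)) = (161 - 180) + (155/8 - 3/19) = -19 + (155*(1/8) - 3/19) = -19 + (155/8 - 3/19) = -19 + 2921/152 = 33/152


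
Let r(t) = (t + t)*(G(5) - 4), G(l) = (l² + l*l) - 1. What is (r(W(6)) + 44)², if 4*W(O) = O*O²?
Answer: 24049216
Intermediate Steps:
G(l) = -1 + 2*l² (G(l) = (l² + l²) - 1 = 2*l² - 1 = -1 + 2*l²)
W(O) = O³/4 (W(O) = (O*O²)/4 = O³/4)
r(t) = 90*t (r(t) = (t + t)*((-1 + 2*5²) - 4) = (2*t)*((-1 + 2*25) - 4) = (2*t)*((-1 + 50) - 4) = (2*t)*(49 - 4) = (2*t)*45 = 90*t)
(r(W(6)) + 44)² = (90*((¼)*6³) + 44)² = (90*((¼)*216) + 44)² = (90*54 + 44)² = (4860 + 44)² = 4904² = 24049216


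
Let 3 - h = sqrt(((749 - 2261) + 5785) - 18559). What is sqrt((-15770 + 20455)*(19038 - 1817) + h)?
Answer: sqrt(80680388 - I*sqrt(14286)) ≈ 8982.2 - 0.e-2*I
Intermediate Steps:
h = 3 - I*sqrt(14286) (h = 3 - sqrt(((749 - 2261) + 5785) - 18559) = 3 - sqrt((-1512 + 5785) - 18559) = 3 - sqrt(4273 - 18559) = 3 - sqrt(-14286) = 3 - I*sqrt(14286) ≈ 3.0 - 119.52*I)
sqrt((-15770 + 20455)*(19038 - 1817) + h) = sqrt((-15770 + 20455)*(19038 - 1817) + (3 - I*sqrt(14286))) = sqrt(4685*17221 + (3 - I*sqrt(14286))) = sqrt(80680385 + (3 - I*sqrt(14286))) = sqrt(80680388 - I*sqrt(14286))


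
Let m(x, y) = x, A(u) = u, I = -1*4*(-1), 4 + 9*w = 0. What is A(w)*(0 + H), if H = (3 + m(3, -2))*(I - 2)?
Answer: -16/3 ≈ -5.3333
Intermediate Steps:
w = -4/9 (w = -4/9 + (⅑)*0 = -4/9 + 0 = -4/9 ≈ -0.44444)
I = 4 (I = -4*(-1) = 4)
H = 12 (H = (3 + 3)*(4 - 2) = 6*2 = 12)
A(w)*(0 + H) = -4*(0 + 12)/9 = -4/9*12 = -16/3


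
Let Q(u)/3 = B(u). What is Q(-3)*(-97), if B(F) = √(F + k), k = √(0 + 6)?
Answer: -291*I*√(3 - √6) ≈ -215.91*I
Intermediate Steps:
k = √6 ≈ 2.4495
B(F) = √(F + √6)
Q(u) = 3*√(u + √6)
Q(-3)*(-97) = (3*√(-3 + √6))*(-97) = -291*√(-3 + √6)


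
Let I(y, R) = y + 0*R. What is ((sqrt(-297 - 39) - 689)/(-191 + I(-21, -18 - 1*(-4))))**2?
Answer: 474385/44944 - 13*I*sqrt(21)/106 ≈ 10.555 - 0.56201*I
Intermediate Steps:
I(y, R) = y (I(y, R) = y + 0 = y)
((sqrt(-297 - 39) - 689)/(-191 + I(-21, -18 - 1*(-4))))**2 = ((sqrt(-297 - 39) - 689)/(-191 - 21))**2 = ((sqrt(-336) - 689)/(-212))**2 = ((4*I*sqrt(21) - 689)*(-1/212))**2 = ((-689 + 4*I*sqrt(21))*(-1/212))**2 = (13/4 - I*sqrt(21)/53)**2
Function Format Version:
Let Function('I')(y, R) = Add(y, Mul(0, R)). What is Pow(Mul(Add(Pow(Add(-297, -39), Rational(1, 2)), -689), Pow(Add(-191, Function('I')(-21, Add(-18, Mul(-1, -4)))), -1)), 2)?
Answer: Add(Rational(474385, 44944), Mul(Rational(-13, 106), I, Pow(21, Rational(1, 2)))) ≈ Add(10.555, Mul(-0.56201, I))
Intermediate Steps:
Function('I')(y, R) = y (Function('I')(y, R) = Add(y, 0) = y)
Pow(Mul(Add(Pow(Add(-297, -39), Rational(1, 2)), -689), Pow(Add(-191, Function('I')(-21, Add(-18, Mul(-1, -4)))), -1)), 2) = Pow(Mul(Add(Pow(Add(-297, -39), Rational(1, 2)), -689), Pow(Add(-191, -21), -1)), 2) = Pow(Mul(Add(Pow(-336, Rational(1, 2)), -689), Pow(-212, -1)), 2) = Pow(Mul(Add(Mul(4, I, Pow(21, Rational(1, 2))), -689), Rational(-1, 212)), 2) = Pow(Mul(Add(-689, Mul(4, I, Pow(21, Rational(1, 2)))), Rational(-1, 212)), 2) = Pow(Add(Rational(13, 4), Mul(Rational(-1, 53), I, Pow(21, Rational(1, 2)))), 2)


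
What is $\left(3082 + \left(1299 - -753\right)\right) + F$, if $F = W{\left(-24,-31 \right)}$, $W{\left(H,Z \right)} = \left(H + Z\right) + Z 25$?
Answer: $4304$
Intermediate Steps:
$W{\left(H,Z \right)} = H + 26 Z$ ($W{\left(H,Z \right)} = \left(H + Z\right) + 25 Z = H + 26 Z$)
$F = -830$ ($F = -24 + 26 \left(-31\right) = -24 - 806 = -830$)
$\left(3082 + \left(1299 - -753\right)\right) + F = \left(3082 + \left(1299 - -753\right)\right) - 830 = \left(3082 + \left(1299 + 753\right)\right) - 830 = \left(3082 + 2052\right) - 830 = 5134 - 830 = 4304$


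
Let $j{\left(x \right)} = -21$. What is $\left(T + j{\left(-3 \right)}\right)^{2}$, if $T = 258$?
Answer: $56169$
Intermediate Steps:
$\left(T + j{\left(-3 \right)}\right)^{2} = \left(258 - 21\right)^{2} = 237^{2} = 56169$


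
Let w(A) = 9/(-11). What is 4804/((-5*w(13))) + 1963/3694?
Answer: 195294071/166230 ≈ 1174.8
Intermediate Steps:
w(A) = -9/11 (w(A) = 9*(-1/11) = -9/11)
4804/((-5*w(13))) + 1963/3694 = 4804/((-5*(-9/11))) + 1963/3694 = 4804/(45/11) + 1963*(1/3694) = 4804*(11/45) + 1963/3694 = 52844/45 + 1963/3694 = 195294071/166230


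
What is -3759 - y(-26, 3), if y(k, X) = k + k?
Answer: -3707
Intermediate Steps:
y(k, X) = 2*k
-3759 - y(-26, 3) = -3759 - 2*(-26) = -3759 - 1*(-52) = -3759 + 52 = -3707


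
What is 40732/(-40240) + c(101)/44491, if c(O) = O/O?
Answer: -453041793/447579460 ≈ -1.0122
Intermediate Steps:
c(O) = 1
40732/(-40240) + c(101)/44491 = 40732/(-40240) + 1/44491 = 40732*(-1/40240) + 1*(1/44491) = -10183/10060 + 1/44491 = -453041793/447579460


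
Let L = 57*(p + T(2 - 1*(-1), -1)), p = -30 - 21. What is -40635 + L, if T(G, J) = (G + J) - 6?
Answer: -43770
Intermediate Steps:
p = -51
T(G, J) = -6 + G + J
L = -3135 (L = 57*(-51 + (-6 + (2 - 1*(-1)) - 1)) = 57*(-51 + (-6 + (2 + 1) - 1)) = 57*(-51 + (-6 + 3 - 1)) = 57*(-51 - 4) = 57*(-55) = -3135)
-40635 + L = -40635 - 3135 = -43770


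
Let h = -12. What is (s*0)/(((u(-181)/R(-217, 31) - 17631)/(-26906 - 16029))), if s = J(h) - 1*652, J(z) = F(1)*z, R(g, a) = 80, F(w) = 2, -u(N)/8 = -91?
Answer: 0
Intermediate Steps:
u(N) = 728 (u(N) = -8*(-91) = 728)
J(z) = 2*z
s = -676 (s = 2*(-12) - 1*652 = -24 - 652 = -676)
(s*0)/(((u(-181)/R(-217, 31) - 17631)/(-26906 - 16029))) = (-676*0)/(((728/80 - 17631)/(-26906 - 16029))) = 0/(((728*(1/80) - 17631)/(-42935))) = 0/(((91/10 - 17631)*(-1/42935))) = 0/((-176219/10*(-1/42935))) = 0/(176219/429350) = 0*(429350/176219) = 0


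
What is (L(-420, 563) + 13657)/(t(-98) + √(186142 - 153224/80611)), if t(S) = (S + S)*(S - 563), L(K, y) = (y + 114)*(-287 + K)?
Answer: -2428052008721556/676510526275279 + 232491*√1209563181097718/676510526275279 ≈ -3.5771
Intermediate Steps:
L(K, y) = (-287 + K)*(114 + y) (L(K, y) = (114 + y)*(-287 + K) = (-287 + K)*(114 + y))
t(S) = 2*S*(-563 + S) (t(S) = (2*S)*(-563 + S) = 2*S*(-563 + S))
(L(-420, 563) + 13657)/(t(-98) + √(186142 - 153224/80611)) = ((-32718 - 287*563 + 114*(-420) - 420*563) + 13657)/(2*(-98)*(-563 - 98) + √(186142 - 153224/80611)) = ((-32718 - 161581 - 47880 - 236460) + 13657)/(2*(-98)*(-661) + √(186142 - 153224*1/80611)) = (-478639 + 13657)/(129556 + √(186142 - 153224/80611)) = -464982/(129556 + √(15004939538/80611)) = -464982/(129556 + √1209563181097718/80611)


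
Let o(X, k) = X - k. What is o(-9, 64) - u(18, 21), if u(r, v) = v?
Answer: -94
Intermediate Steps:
o(-9, 64) - u(18, 21) = (-9 - 1*64) - 1*21 = (-9 - 64) - 21 = -73 - 21 = -94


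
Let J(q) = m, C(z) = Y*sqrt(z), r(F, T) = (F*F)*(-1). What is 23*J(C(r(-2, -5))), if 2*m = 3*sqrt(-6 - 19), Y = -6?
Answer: 345*I/2 ≈ 172.5*I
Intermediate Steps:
r(F, T) = -F**2 (r(F, T) = F**2*(-1) = -F**2)
m = 15*I/2 (m = (3*sqrt(-6 - 19))/2 = (3*sqrt(-25))/2 = (3*(5*I))/2 = (15*I)/2 = 15*I/2 ≈ 7.5*I)
C(z) = -6*sqrt(z)
J(q) = 15*I/2
23*J(C(r(-2, -5))) = 23*(15*I/2) = 345*I/2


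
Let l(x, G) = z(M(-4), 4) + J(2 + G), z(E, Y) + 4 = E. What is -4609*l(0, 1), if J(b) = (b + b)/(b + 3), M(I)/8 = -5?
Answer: 198187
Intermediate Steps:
M(I) = -40 (M(I) = 8*(-5) = -40)
z(E, Y) = -4 + E
J(b) = 2*b/(3 + b) (J(b) = (2*b)/(3 + b) = 2*b/(3 + b))
l(x, G) = -44 + 2*(2 + G)/(5 + G) (l(x, G) = (-4 - 40) + 2*(2 + G)/(3 + (2 + G)) = -44 + 2*(2 + G)/(5 + G))
-4609*l(0, 1) = -27654*(-36 - 7*1)/(5 + 1) = -27654*(-36 - 7)/6 = -27654*(-43)/6 = -4609*(-43) = 198187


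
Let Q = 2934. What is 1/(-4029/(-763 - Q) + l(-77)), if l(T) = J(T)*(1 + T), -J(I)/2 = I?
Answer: -3697/43265659 ≈ -8.5449e-5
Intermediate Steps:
J(I) = -2*I
l(T) = -2*T*(1 + T) (l(T) = (-2*T)*(1 + T) = -2*T*(1 + T))
1/(-4029/(-763 - Q) + l(-77)) = 1/(-4029/(-763 - 1*2934) - 2*(-77)*(1 - 77)) = 1/(-4029/(-763 - 2934) - 2*(-77)*(-76)) = 1/(-4029/(-3697) - 11704) = 1/(-4029*(-1/3697) - 11704) = 1/(4029/3697 - 11704) = 1/(-43265659/3697) = -3697/43265659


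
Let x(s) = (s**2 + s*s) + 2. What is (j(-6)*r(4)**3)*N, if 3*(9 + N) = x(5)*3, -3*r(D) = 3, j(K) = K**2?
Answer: -1548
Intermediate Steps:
r(D) = -1 (r(D) = -1/3*3 = -1)
x(s) = 2 + 2*s**2 (x(s) = (s**2 + s**2) + 2 = 2*s**2 + 2 = 2 + 2*s**2)
N = 43 (N = -9 + ((2 + 2*5**2)*3)/3 = -9 + ((2 + 2*25)*3)/3 = -9 + ((2 + 50)*3)/3 = -9 + (52*3)/3 = -9 + (1/3)*156 = -9 + 52 = 43)
(j(-6)*r(4)**3)*N = ((-6)**2*(-1)**3)*43 = (36*(-1))*43 = -36*43 = -1548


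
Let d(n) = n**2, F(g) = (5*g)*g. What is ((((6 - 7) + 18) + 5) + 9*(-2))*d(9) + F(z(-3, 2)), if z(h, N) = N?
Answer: 344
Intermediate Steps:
F(g) = 5*g**2
((((6 - 7) + 18) + 5) + 9*(-2))*d(9) + F(z(-3, 2)) = ((((6 - 7) + 18) + 5) + 9*(-2))*9**2 + 5*2**2 = (((-1 + 18) + 5) - 18)*81 + 5*4 = ((17 + 5) - 18)*81 + 20 = (22 - 18)*81 + 20 = 4*81 + 20 = 324 + 20 = 344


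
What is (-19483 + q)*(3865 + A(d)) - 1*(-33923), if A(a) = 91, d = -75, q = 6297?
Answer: -52129893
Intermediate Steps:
(-19483 + q)*(3865 + A(d)) - 1*(-33923) = (-19483 + 6297)*(3865 + 91) - 1*(-33923) = -13186*3956 + 33923 = -52163816 + 33923 = -52129893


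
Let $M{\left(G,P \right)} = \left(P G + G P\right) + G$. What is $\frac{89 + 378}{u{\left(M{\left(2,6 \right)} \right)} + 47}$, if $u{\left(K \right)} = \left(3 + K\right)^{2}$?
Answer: $\frac{467}{888} \approx 0.5259$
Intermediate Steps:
$M{\left(G,P \right)} = G + 2 G P$ ($M{\left(G,P \right)} = \left(G P + G P\right) + G = 2 G P + G = G + 2 G P$)
$\frac{89 + 378}{u{\left(M{\left(2,6 \right)} \right)} + 47} = \frac{89 + 378}{\left(3 + 2 \left(1 + 2 \cdot 6\right)\right)^{2} + 47} = \frac{467}{\left(3 + 2 \left(1 + 12\right)\right)^{2} + 47} = \frac{467}{\left(3 + 2 \cdot 13\right)^{2} + 47} = \frac{467}{\left(3 + 26\right)^{2} + 47} = \frac{467}{29^{2} + 47} = \frac{467}{841 + 47} = \frac{467}{888}$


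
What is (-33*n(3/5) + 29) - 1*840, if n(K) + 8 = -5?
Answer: -382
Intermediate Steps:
n(K) = -13 (n(K) = -8 - 5 = -13)
(-33*n(3/5) + 29) - 1*840 = (-33*(-13) + 29) - 1*840 = (429 + 29) - 840 = 458 - 840 = -382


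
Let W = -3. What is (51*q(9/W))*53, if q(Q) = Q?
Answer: -8109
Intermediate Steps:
(51*q(9/W))*53 = (51*(9/(-3)))*53 = (51*(9*(-1/3)))*53 = (51*(-3))*53 = -153*53 = -8109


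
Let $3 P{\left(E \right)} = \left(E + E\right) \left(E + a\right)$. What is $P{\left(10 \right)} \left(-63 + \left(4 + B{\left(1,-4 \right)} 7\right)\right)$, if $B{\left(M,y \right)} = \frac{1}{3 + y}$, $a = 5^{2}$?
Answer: $-15400$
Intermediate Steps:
$a = 25$
$P{\left(E \right)} = \frac{2 E \left(25 + E\right)}{3}$ ($P{\left(E \right)} = \frac{\left(E + E\right) \left(E + 25\right)}{3} = \frac{2 E \left(25 + E\right)}{3}$)
$P{\left(10 \right)} \left(-63 + \left(4 + B{\left(1,-4 \right)} 7\right)\right) = \frac{2}{3} \cdot 10 \left(25 + 10\right) \left(-63 + \left(4 + \frac{1}{3 - 4} \cdot 7\right)\right) = \frac{2}{3} \cdot 10 \cdot 35 \left(-63 + \left(4 + \frac{1}{-1} \cdot 7\right)\right) = \frac{700 \left(-63 + \left(4 - 7\right)\right)}{3} = \frac{700 \left(-63 - 3\right)}{3} = \frac{700}{3} \left(-66\right) = -15400$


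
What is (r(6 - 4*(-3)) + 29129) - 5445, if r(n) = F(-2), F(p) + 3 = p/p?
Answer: 23682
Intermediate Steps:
F(p) = -2 (F(p) = -3 + p/p = -3 + 1 = -2)
r(n) = -2
(r(6 - 4*(-3)) + 29129) - 5445 = (-2 + 29129) - 5445 = 29127 - 5445 = 23682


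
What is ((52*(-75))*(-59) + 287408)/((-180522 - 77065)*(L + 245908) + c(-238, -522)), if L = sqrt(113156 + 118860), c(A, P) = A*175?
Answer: -8195094403442542/1003072007866429737053 + 133303333196*sqrt(14501)/1003072007866429737053 ≈ -8.1540e-6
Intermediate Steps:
c(A, P) = 175*A
L = 4*sqrt(14501) (L = sqrt(232016) = 4*sqrt(14501) ≈ 481.68)
((52*(-75))*(-59) + 287408)/((-180522 - 77065)*(L + 245908) + c(-238, -522)) = ((52*(-75))*(-59) + 287408)/((-180522 - 77065)*(4*sqrt(14501) + 245908) + 175*(-238)) = (-3900*(-59) + 287408)/(-257587*(245908 + 4*sqrt(14501)) - 41650) = (230100 + 287408)/((-63342703996 - 1030348*sqrt(14501)) - 41650) = 517508/(-63342745646 - 1030348*sqrt(14501))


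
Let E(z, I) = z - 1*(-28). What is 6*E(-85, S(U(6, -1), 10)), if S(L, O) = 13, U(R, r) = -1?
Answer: -342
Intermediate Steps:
E(z, I) = 28 + z (E(z, I) = z + 28 = 28 + z)
6*E(-85, S(U(6, -1), 10)) = 6*(28 - 85) = 6*(-57) = -342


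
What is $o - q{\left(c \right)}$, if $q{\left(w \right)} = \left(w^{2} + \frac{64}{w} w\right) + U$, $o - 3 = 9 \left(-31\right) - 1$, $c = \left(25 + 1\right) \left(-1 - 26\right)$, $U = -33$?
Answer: $-493112$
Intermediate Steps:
$c = -702$ ($c = 26 \left(-27\right) = -702$)
$o = -277$ ($o = 3 + \left(9 \left(-31\right) - 1\right) = 3 - 280 = -277$)
$q{\left(w \right)} = 31 + w^{2}$ ($q{\left(w \right)} = \left(w^{2} + \frac{64}{w} w\right) - 33 = \left(w^{2} + 64\right) - 33 = \left(64 + w^{2}\right) - 33 = 31 + w^{2}$)
$o - q{\left(c \right)} = -277 - \left(31 + \left(-702\right)^{2}\right) = -277 - \left(31 + 492804\right) = -277 - 492835 = -493112$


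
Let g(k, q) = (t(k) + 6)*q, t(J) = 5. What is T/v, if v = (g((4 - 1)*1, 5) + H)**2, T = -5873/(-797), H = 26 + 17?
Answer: 839/1093484 ≈ 0.00076727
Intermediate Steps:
H = 43
g(k, q) = 11*q (g(k, q) = (5 + 6)*q = 11*q)
T = 5873/797 (T = -5873*(-1/797) = 5873/797 ≈ 7.3689)
v = 9604 (v = (11*5 + 43)**2 = (55 + 43)**2 = 98**2 = 9604)
T/v = (5873/797)/9604 = (5873/797)*(1/9604) = 839/1093484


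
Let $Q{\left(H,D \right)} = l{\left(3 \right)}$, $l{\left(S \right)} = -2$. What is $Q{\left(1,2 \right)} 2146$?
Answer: $-4292$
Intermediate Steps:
$Q{\left(H,D \right)} = -2$
$Q{\left(1,2 \right)} 2146 = \left(-2\right) 2146 = -4292$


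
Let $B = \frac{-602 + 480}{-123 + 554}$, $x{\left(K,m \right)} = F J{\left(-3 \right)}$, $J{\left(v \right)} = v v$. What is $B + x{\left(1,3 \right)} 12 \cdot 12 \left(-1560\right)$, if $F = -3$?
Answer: $\frac{2614135558}{431} \approx 6.0653 \cdot 10^{6}$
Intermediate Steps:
$J{\left(v \right)} = v^{2}$
$x{\left(K,m \right)} = -27$ ($x{\left(K,m \right)} = - 3 \left(-3\right)^{2} = \left(-3\right) 9 = -27$)
$B = - \frac{122}{431} \approx -0.28306$
$B + x{\left(1,3 \right)} 12 \cdot 12 \left(-1560\right) = - \frac{122}{431} + \left(-27\right) 12 \cdot 12 \left(-1560\right) = - \frac{122}{431} + \left(-324\right) 12 \left(-1560\right) = - \frac{122}{431} - -6065280 = - \frac{122}{431} + 6065280 = \frac{2614135558}{431}$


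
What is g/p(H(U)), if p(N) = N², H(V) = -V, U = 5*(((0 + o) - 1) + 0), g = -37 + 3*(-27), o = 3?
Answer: -59/50 ≈ -1.1800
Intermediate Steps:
g = -118 (g = -37 - 81 = -118)
U = 10 (U = 5*(((0 + 3) - 1) + 0) = 5*((3 - 1) + 0) = 5*(2 + 0) = 5*2 = 10)
g/p(H(U)) = -118/((-1*10)²) = -118/((-10)²) = -118/100 = -118*1/100 = -59/50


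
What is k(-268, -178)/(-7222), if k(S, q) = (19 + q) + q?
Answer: 337/7222 ≈ 0.046663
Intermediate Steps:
k(S, q) = 19 + 2*q
k(-268, -178)/(-7222) = (19 + 2*(-178))/(-7222) = (19 - 356)*(-1/7222) = -337*(-1/7222) = 337/7222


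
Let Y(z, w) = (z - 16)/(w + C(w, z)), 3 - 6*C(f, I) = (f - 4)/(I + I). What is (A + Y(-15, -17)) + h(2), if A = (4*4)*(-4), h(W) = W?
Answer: -59954/997 ≈ -60.134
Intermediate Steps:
C(f, I) = ½ - (-4 + f)/(12*I) (C(f, I) = ½ - (f - 4)/(6*(I + I)) = ½ - (-4 + f)/(6*(2*I)) = ½ - (-4 + f)*1/(2*I)/6 = ½ - (-4 + f)/(12*I))
A = -64 (A = 16*(-4) = -64)
Y(z, w) = (-16 + z)/(w + (4 - w + 6*z)/(12*z)) (Y(z, w) = (z - 16)/(w + (4 - w + 6*z)/(12*z)) = (-16 + z)/(w + (4 - w + 6*z)/(12*z)))
(A + Y(-15, -17)) + h(2) = (-64 + 12*(-15)*(-16 - 15)/(4 - 1*(-17) + 6*(-15) + 12*(-17)*(-15))) + 2 = (-64 + 12*(-15)*(-31)/(4 + 17 - 90 + 3060)) + 2 = (-64 + 12*(-15)*(-31)/2991) + 2 = (-64 + 12*(-15)*(1/2991)*(-31)) + 2 = (-64 + 1860/997) + 2 = -61948/997 + 2 = -59954/997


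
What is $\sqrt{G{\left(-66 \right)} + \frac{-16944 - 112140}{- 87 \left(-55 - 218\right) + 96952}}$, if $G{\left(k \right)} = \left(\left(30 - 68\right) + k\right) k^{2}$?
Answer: $\frac{2 i \sqrt{1650054819661017}}{120703} \approx 673.07 i$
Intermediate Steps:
$G{\left(k \right)} = k^{2} \left(-38 + k\right)$ ($G{\left(k \right)} = \left(-38 + k\right) k^{2} = k^{2} \left(-38 + k\right)$)
$\sqrt{G{\left(-66 \right)} + \frac{-16944 - 112140}{- 87 \left(-55 - 218\right) + 96952}} = \sqrt{\left(-66\right)^{2} \left(-38 - 66\right) + \frac{-16944 - 112140}{- 87 \left(-55 - 218\right) + 96952}} = \sqrt{4356 \left(-104\right) - \frac{129084}{\left(-87\right) \left(-273\right) + 96952}} = \sqrt{-453024 - \frac{129084}{23751 + 96952}} = \sqrt{-453024 - \frac{129084}{120703}} = \sqrt{- \frac{54681484956}{120703}} = \frac{2 i \sqrt{1650054819661017}}{120703}$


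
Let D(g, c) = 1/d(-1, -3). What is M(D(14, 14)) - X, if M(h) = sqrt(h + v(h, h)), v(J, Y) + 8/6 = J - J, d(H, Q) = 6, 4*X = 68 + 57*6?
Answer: -205/2 + I*sqrt(42)/6 ≈ -102.5 + 1.0801*I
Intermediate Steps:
X = 205/2 (X = (68 + 57*6)/4 = (68 + 342)/4 = (1/4)*410 = 205/2 ≈ 102.50)
v(J, Y) = -4/3 (v(J, Y) = -4/3 + (J - J) = -4/3 + 0 = -4/3)
D(g, c) = 1/6
M(h) = sqrt(-4/3 + h) (M(h) = sqrt(h - 4/3) = sqrt(-4/3 + h))
M(D(14, 14)) - X = sqrt(-12 + 9*(1/6))/3 - 1*205/2 = sqrt(-12 + 3/2)/3 - 205/2 = sqrt(-21/2)/3 - 205/2 = (I*sqrt(42)/2)/3 - 205/2 = I*sqrt(42)/6 - 205/2 = -205/2 + I*sqrt(42)/6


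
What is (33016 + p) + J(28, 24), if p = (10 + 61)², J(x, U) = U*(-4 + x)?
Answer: 38633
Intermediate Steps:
p = 5041 (p = 71² = 5041)
(33016 + p) + J(28, 24) = (33016 + 5041) + 24*(-4 + 28) = 38057 + 24*24 = 38057 + 576 = 38633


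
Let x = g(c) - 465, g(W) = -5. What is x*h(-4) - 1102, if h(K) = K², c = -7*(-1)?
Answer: -8622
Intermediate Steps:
c = 7
x = -470 (x = -5 - 465 = -470)
x*h(-4) - 1102 = -470*(-4)² - 1102 = -470*16 - 1102 = -7520 - 1102 = -8622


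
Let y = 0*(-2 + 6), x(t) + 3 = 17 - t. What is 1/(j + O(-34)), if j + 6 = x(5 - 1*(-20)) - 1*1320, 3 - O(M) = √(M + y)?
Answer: I/(√34 - 1334*I) ≈ -0.00074961 + 3.2766e-6*I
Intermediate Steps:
x(t) = 14 - t (x(t) = -3 + (17 - t) = 14 - t)
y = 0 (y = 0*4 = 0)
O(M) = 3 - √M (O(M) = 3 - √(M + 0) = 3 - √M)
j = -1337 (j = -6 + ((14 - (5 - 1*(-20))) - 1*1320) = -6 + ((14 - (5 + 20)) - 1320) = -6 + ((14 - 1*25) - 1320) = -6 + ((14 - 25) - 1320) = -6 + (-11 - 1320) = -6 - 1331 = -1337)
1/(j + O(-34)) = 1/(-1337 + (3 - √(-34))) = 1/(-1337 + (3 - I*√34)) = 1/(-1334 - I*√34)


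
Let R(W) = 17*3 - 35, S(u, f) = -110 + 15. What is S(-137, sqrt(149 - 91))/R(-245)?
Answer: -95/16 ≈ -5.9375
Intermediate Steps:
S(u, f) = -95
R(W) = 16 (R(W) = 51 - 35 = 16)
S(-137, sqrt(149 - 91))/R(-245) = -95/16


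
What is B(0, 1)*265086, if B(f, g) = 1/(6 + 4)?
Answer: 132543/5 ≈ 26509.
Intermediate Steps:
B(f, g) = ⅒ (B(f, g) = 1/10 = ⅒)
B(0, 1)*265086 = (⅒)*265086 = 132543/5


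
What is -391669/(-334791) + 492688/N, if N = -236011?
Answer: -72509315849/79014358701 ≈ -0.91767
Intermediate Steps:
-391669/(-334791) + 492688/N = -391669/(-334791) + 492688/(-236011) = -391669*(-1/334791) + 492688*(-1/236011) = 391669/334791 - 492688/236011 = -72509315849/79014358701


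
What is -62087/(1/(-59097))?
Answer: 3669155439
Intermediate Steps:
-62087/(1/(-59097)) = -62087/(-1/59097) = -62087*(-59097) = 3669155439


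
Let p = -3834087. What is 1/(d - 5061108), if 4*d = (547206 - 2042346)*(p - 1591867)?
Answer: 1/2028135154782 ≈ 4.9306e-13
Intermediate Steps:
d = 2028140215890 (d = ((547206 - 2042346)*(-3834087 - 1591867))/4 = (-1495140*(-5425954))/4 = (¼)*8112560863560 = 2028140215890)
1/(d - 5061108) = 1/(2028140215890 - 5061108) = 1/2028135154782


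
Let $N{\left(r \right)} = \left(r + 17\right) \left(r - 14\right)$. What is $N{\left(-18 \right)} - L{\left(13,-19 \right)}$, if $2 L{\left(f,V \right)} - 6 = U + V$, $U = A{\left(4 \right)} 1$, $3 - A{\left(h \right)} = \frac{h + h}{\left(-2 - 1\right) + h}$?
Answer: $41$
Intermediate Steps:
$N{\left(r \right)} = \left(-14 + r\right) \left(17 + r\right)$ ($N{\left(r \right)} = \left(17 + r\right) \left(-14 + r\right) = \left(-14 + r\right) \left(17 + r\right)$)
$A{\left(h \right)} = 3 - \frac{2 h}{-3 + h}$ ($A{\left(h \right)} = 3 - \frac{h + h}{\left(-2 - 1\right) + h} = 3 - \frac{2 h}{\left(-2 - 1\right) + h} = 3 - \frac{2 h}{-3 + h}$)
$U = -5$ ($U = \frac{-9 + 4}{-3 + 4} \cdot 1 = 1^{-1} \left(-5\right) 1 = 1 \left(-5\right) 1 = \left(-5\right) 1 = -5$)
$L{\left(f,V \right)} = \frac{1}{2} + \frac{V}{2}$ ($L{\left(f,V \right)} = 3 + \frac{-5 + V}{2} = 3 + \left(- \frac{5}{2} + \frac{V}{2}\right) = \frac{1}{2} + \frac{V}{2}$)
$N{\left(-18 \right)} - L{\left(13,-19 \right)} = \left(-238 + \left(-18\right)^{2} + 3 \left(-18\right)\right) - \left(\frac{1}{2} + \frac{1}{2} \left(-19\right)\right) = \left(-238 + 324 - 54\right) - \left(\frac{1}{2} - \frac{19}{2}\right) = 32 - -9 = 32 + 9 = 41$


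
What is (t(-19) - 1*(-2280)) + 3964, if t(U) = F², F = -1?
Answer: 6245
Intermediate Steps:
t(U) = 1 (t(U) = (-1)² = 1)
(t(-19) - 1*(-2280)) + 3964 = (1 - 1*(-2280)) + 3964 = (1 + 2280) + 3964 = 2281 + 3964 = 6245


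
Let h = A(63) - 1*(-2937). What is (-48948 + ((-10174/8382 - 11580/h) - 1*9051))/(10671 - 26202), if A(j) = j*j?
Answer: 279791897926/74919074571 ≈ 3.7346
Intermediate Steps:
A(j) = j²
h = 6906 (h = 63² - 1*(-2937) = 3969 + 2937 = 6906)
(-48948 + ((-10174/8382 - 11580/h) - 1*9051))/(10671 - 26202) = (-48948 + ((-10174/8382 - 11580/6906) - 1*9051))/(10671 - 26202) = (-48948 + ((-10174*1/8382 - 11580*1/6906) - 9051))/(-15531) = (-48948 + ((-5087/4191 - 1930/1151) - 9051))*(-1/15531) = (-48948 + (-13943767/4823841 - 9051))*(-1/15531) = (-48948 - 43674528658/4823841)*(-1/15531) = -279791897926/4823841*(-1/15531) = 279791897926/74919074571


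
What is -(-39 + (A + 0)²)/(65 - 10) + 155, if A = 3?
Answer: 1711/11 ≈ 155.55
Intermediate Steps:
-(-39 + (A + 0)²)/(65 - 10) + 155 = -(-39 + (3 + 0)²)/(65 - 10) + 155 = -(-39 + 3²)/55 + 155 = -(-39 + 9)/55 + 155 = -(-30)/55 + 155 = -1*(-6/11) + 155 = 6/11 + 155 = 1711/11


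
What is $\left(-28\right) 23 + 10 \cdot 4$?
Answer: $-604$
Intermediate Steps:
$\left(-28\right) 23 + 10 \cdot 4 = -644 + 40 = -604$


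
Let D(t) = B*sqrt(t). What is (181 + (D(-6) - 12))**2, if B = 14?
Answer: 27385 + 4732*I*sqrt(6) ≈ 27385.0 + 11591.0*I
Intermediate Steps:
D(t) = 14*sqrt(t)
(181 + (D(-6) - 12))**2 = (181 + (14*sqrt(-6) - 12))**2 = (181 + (14*(I*sqrt(6)) - 12))**2 = (181 + (14*I*sqrt(6) - 12))**2 = (181 + (-12 + 14*I*sqrt(6)))**2 = (169 + 14*I*sqrt(6))**2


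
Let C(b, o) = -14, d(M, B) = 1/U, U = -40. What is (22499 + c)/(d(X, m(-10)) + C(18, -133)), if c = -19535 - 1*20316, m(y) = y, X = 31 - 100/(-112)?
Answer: 231360/187 ≈ 1237.2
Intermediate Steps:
X = 893/28 (X = 31 - 100*(-1/112) = 31 + 25/28 = 893/28 ≈ 31.893)
c = -39851 (c = -19535 - 20316 = -39851)
d(M, B) = -1/40 (d(M, B) = 1/(-40) = -1/40)
(22499 + c)/(d(X, m(-10)) + C(18, -133)) = (22499 - 39851)/(-1/40 - 14) = -17352/(-561/40) = -17352*(-40/561) = 231360/187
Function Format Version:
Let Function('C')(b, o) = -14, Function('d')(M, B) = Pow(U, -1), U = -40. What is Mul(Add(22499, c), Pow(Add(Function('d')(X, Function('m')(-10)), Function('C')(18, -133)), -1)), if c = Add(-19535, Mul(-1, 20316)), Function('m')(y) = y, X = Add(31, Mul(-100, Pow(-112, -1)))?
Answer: Rational(231360, 187) ≈ 1237.2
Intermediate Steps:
X = Rational(893, 28) (X = Add(31, Mul(-100, Rational(-1, 112))) = Add(31, Rational(25, 28)) = Rational(893, 28) ≈ 31.893)
c = -39851 (c = Add(-19535, -20316) = -39851)
Function('d')(M, B) = Rational(-1, 40) (Function('d')(M, B) = Pow(-40, -1) = Rational(-1, 40))
Mul(Add(22499, c), Pow(Add(Function('d')(X, Function('m')(-10)), Function('C')(18, -133)), -1)) = Mul(Add(22499, -39851), Pow(Add(Rational(-1, 40), -14), -1)) = Mul(-17352, Pow(Rational(-561, 40), -1)) = Mul(-17352, Rational(-40, 561)) = Rational(231360, 187)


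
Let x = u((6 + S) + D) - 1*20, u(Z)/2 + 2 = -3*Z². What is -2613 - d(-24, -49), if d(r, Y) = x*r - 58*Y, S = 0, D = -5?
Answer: -6175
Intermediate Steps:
u(Z) = -4 - 6*Z² (u(Z) = -4 + 2*(-3*Z²) = -4 - 6*Z²)
x = -30 (x = (-4 - 6*((6 + 0) - 5)²) - 1*20 = (-4 - 6*(6 - 5)²) - 20 = (-4 - 6*1²) - 20 = (-4 - 6*1) - 20 = (-4 - 6) - 20 = -10 - 20 = -30)
d(r, Y) = -58*Y - 30*r (d(r, Y) = -30*r - 58*Y = -58*Y - 30*r)
-2613 - d(-24, -49) = -2613 - (-58*(-49) - 30*(-24)) = -2613 - (2842 + 720) = -2613 - 1*3562 = -2613 - 3562 = -6175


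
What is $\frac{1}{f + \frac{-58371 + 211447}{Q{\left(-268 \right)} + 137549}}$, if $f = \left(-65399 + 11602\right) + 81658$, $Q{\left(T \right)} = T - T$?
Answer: $\frac{137549}{3832405765} \approx 3.5891 \cdot 10^{-5}$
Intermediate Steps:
$Q{\left(T \right)} = 0$
$f = 27861$ ($f = -53797 + 81658 = 27861$)
$\frac{1}{f + \frac{-58371 + 211447}{Q{\left(-268 \right)} + 137549}} = \frac{1}{27861 + \frac{-58371 + 211447}{0 + 137549}} = \frac{1}{27861 + \frac{153076}{137549}} = \frac{1}{\frac{3832405765}{137549}} = \frac{137549}{3832405765}$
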